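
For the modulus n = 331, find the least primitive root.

3

φ(331) = 331 − 1 = 330 = 2 · 3 · 5 · 11.
Test candidates g = 2, 3, … against the prime factors q ∈ {2, 3, 5, 11} of φ(331): g is a generator iff g^(330/q) ≢ 1 for every such q.
g = 2: 2^165 ≡ 330; 2^110 ≡ 299; 2^66 ≡ 64; 2^30 ≡ 1 — hits 1, so not a primitive root.
g = 3: 3^165 ≡ 330; 3^110 ≡ 299; 3^66 ≡ 64; 3^30 ≡ 270 — none is 1, so 3 is a primitive root.
The smallest primitive root modulo 331 is 3.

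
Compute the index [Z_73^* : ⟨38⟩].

The order of 38 must divide φ(73) = 73 − 1 = 72 = 2^3 · 3^2.
Divisors of 72: 1, 2, 3, 4, 6, 8, 9, 12, 18, 24, 36, 72.
Compute 38^d (mod 73) for the divisors d until we hit 1:
38^1 ≡ 38 (mod 73)
38^2 ≡ 57 (mod 73)
38^3 ≡ 49 (mod 73)
38^4 ≡ 37 (mod 73)
38^6 ≡ 65 (mod 73)
38^8 ≡ 55 (mod 73)
38^9 ≡ 46 (mod 73)
38^12 ≡ 64 (mod 73)
38^18 ≡ 72 (mod 73)
38^24 ≡ 8 (mod 73)
38^36 ≡ 1 (mod 73) ✓
The order of 38 is 36, so the subgroup it generates has 36 elements.
The index is φ(73) / ord(38) = 72 / 36 = 2.

2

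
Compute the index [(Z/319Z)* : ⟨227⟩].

ord(227) | φ(319) = φ(11·29) = (11−1)·(29−1) = 10·28 = 280 = 2^3 · 5 · 7.
Divisors of 280: 1, 2, 4, 5, 7, 8, 10, 14, 20, 28, 35, 40, 56, 70, 140, 280.
Test each divisor d:
227^1 ≡ 227
227^2 ≡ 170
227^4 ≡ 190
227^5 ≡ 65
227^7 ≡ 204
227^8 ≡ 53
227^10 ≡ 78
227^14 ≡ 146
227^20 ≡ 23
227^28 ≡ 262
227^35 ≡ 175
227^40 ≡ 210
227^56 ≡ 59
227^70 ≡ 1
So ord_319(227) = 70, hence |⟨227⟩| = 70.
Index = |(Z/319Z)^×| / |⟨227⟩| = 280 / 70 = 4.

4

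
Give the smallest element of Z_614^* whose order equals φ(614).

φ(614) = φ(2)·φ(307) = 1·306 = 306 = 2 · 3^2 · 17.
Test candidates g = 2, 3, … against the prime factors q ∈ {2, 3, 17} of φ(614): g is a generator iff g^(306/q) ≢ 1 for every such q.
g = 2: gcd(2, 614) = 2 > 1, not a unit — skip.
g = 3: 3^153 ≡ 613; 3^102 ≡ 1 — hits 1, so not a primitive root.
g = 4: gcd(4, 614) = 2 > 1, not a unit — skip.
g = 5: 5^153 ≡ 613; 5^102 ≡ 289; 5^18 ≡ 81 — none is 1, so 5 is a primitive root.
So 5 is the smallest generator of (Z/614Z)^×.

5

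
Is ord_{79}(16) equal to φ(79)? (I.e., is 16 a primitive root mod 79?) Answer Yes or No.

No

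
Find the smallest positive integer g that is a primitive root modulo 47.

φ(47) = 47 − 1 = 46 = 2 · 23.
g is a primitive root iff g^(46/q) ≢ 1 (mod 47) for each prime q ∈ {2, 23}.
g = 2: 2^23 ≡ 1 — hits 1, so not a primitive root.
g = 3: 3^23 ≡ 1 — hits 1, so not a primitive root.
g = 4: 4^23 ≡ 1 — hits 1, so not a primitive root.
g = 5: 5^23 ≡ 46; 5^2 ≡ 25 — none is 1, so 5 is a primitive root.
The smallest primitive root modulo 47 is 5.

5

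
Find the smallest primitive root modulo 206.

5

φ(206) = φ(2)·φ(103) = 1·102 = 102 = 2 · 3 · 17.
Test candidates g = 2, 3, … against the prime factors q ∈ {2, 3, 17} of φ(206): g is a generator iff g^(102/q) ≢ 1 for every such q.
g = 2: gcd(2, 206) = 2 > 1, not a unit — skip.
g = 3: 3^51 ≡ 205; 3^34 ≡ 1 — hits 1, so not a primitive root.
g = 4: gcd(4, 206) = 2 > 1, not a unit — skip.
g = 5: 5^51 ≡ 205; 5^34 ≡ 159; 5^6 ≡ 175 — none is 1, so 5 is a primitive root.
The smallest primitive root modulo 206 is 5.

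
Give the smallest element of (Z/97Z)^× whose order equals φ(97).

5

φ(97) = 97 − 1 = 96 = 2^5 · 3.
g is a primitive root iff g^(96/q) ≢ 1 (mod 97) for each prime q ∈ {2, 3}.
g = 2: 2^48 ≡ 1 — hits 1, so not a primitive root.
g = 3: 3^48 ≡ 1 — hits 1, so not a primitive root.
g = 4: 4^48 ≡ 1 — hits 1, so not a primitive root.
g = 5: 5^48 ≡ 96; 5^32 ≡ 35 — none is 1, so 5 is a primitive root.
So 5 is the smallest generator of (Z/97Z)^×.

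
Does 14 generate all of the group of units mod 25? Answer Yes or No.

φ(25) = φ(5^2) = 5·(5−1) = 20 = 2^2 · 5.
It suffices to check that the order of 14 is not a proper divisor of 20: compute 14^(20/q) for q ∈ {2, 5}.
14^10 ≡ 1 (mod 25)  [q = 2: ≡ 1 ✗]
14^4 ≡ 16 (mod 25)  [q = 5: ≢ 1 ✓]
Since 14^10 ≡ 1, the order of 14 divides 10 < 20, so 14 is not a primitive root.

No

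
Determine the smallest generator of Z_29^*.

2

φ(29) = 29 − 1 = 28 = 2^2 · 7.
g is a primitive root iff g^(28/q) ≢ 1 (mod 29) for each prime q ∈ {2, 7}.
g = 2: 2^14 ≡ 28; 2^4 ≡ 16 — none is 1, so 2 is a primitive root.
So 2 is the smallest generator of (Z/29Z)^×.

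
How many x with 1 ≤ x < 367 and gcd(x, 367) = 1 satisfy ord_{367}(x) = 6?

φ(367) = 367 − 1 = 366 = 2 · 3 · 61.
Since (Z/367Z)^× is cyclic of order 366, the number of elements of order d is φ(d) when d | 366 and 0 otherwise.
6 = 2 · 3 divides 366, and φ(6) = 2.

2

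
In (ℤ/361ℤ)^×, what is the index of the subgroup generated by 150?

2

The order of 150 must divide φ(361) = φ(19^2) = 19·(19−1) = 342 = 2 · 3^2 · 19.
Divisors of 342: 1, 2, 3, 6, 9, 18, 19, 38, 57, 114, 171, 342.
Compute 150^d (mod 361) for the divisors d until we hit 1:
150^1 ≡ 150 (mod 361)
150^2 ≡ 118 (mod 361)
150^3 ≡ 11 (mod 361)
150^6 ≡ 121 (mod 361)
150^9 ≡ 248 (mod 361)
150^18 ≡ 134 (mod 361)
150^19 ≡ 245 (mod 361)
150^38 ≡ 99 (mod 361)
150^57 ≡ 68 (mod 361)
150^114 ≡ 292 (mod 361)
150^171 ≡ 1 (mod 361) ✓
Thus |⟨150⟩| = ord(150) = 171.
Index = |(Z/361Z)^×| / |⟨150⟩| = 342 / 171 = 2.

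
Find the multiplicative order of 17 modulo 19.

ord(17) | φ(19) = 19 − 1 = 18 = 2 · 3^2.
Divisors of 18: 1, 2, 3, 6, 9, 18.
Compute 17^d (mod 19) for the divisors d until we hit 1:
17^1 ≡ 17 (mod 19)
17^2 ≡ 4 (mod 19)
17^3 ≡ 11 (mod 19)
17^6 ≡ 7 (mod 19)
17^9 ≡ 1 (mod 19) ✓
So ord_19(17) = 9.

9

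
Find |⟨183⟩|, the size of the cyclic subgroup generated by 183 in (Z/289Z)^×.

ord(183) | φ(289) = φ(17^2) = 17·(17−1) = 272 = 2^4 · 17.
Divisors of 272: 1, 2, 4, 8, 16, 17, 34, 68, 136, 272.
Check 183^d mod 289 for each divisor in increasing order:
183^1 ≡ 183
183^2 ≡ 254
183^4 ≡ 69
183^8 ≡ 137
183^16 ≡ 273
183^17 ≡ 251
183^34 ≡ 288
183^68 ≡ 1
Hence ord(183) = 68.

68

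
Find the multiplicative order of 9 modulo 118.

29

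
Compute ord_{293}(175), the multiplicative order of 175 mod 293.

Since 175 ∈ (Z/293Z)^×, its order divides φ(293) = 293 − 1 = 292 = 2^2 · 73.
Divisors of 292: 1, 2, 4, 73, 146, 292.
Test each divisor d:
175^1 ≡ 175 (mod 293)
175^2 ≡ 153 (mod 293)
175^4 ≡ 262 (mod 293)
175^73 ≡ 155 (mod 293)
175^146 ≡ 292 (mod 293)
175^292 ≡ 1 (mod 293) ✓
The smallest such exponent is 292, so the order of 175 is 292.

292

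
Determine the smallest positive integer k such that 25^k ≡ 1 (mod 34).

8

ord(25) | φ(34) = φ(2)·φ(17) = 1·16 = 16 = 2^4.
Divisors of 16: 1, 2, 4, 8, 16.
Compute 25^d (mod 34) for the divisors d until we hit 1:
25^1 ≡ 25 (mod 34)
25^2 ≡ 13 (mod 34)
25^4 ≡ 33 (mod 34)
25^8 ≡ 1 (mod 34) ✓
The smallest such exponent is 8, so the order of 25 is 8.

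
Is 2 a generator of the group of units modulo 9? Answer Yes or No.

Yes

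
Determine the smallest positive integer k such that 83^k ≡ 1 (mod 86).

By Lagrange's theorem, ord_86(83) divides φ(86) = φ(2)·φ(43) = 1·42 = 42 = 2 · 3 · 7.
Divisors of 42: 1, 2, 3, 6, 7, 14, 21, 42.
Test each divisor d:
83^1 ≡ 83
83^2 ≡ 9
83^3 ≡ 59
83^6 ≡ 41
83^7 ≡ 49
83^14 ≡ 79
83^21 ≡ 1
Hence ord(83) = 21.

21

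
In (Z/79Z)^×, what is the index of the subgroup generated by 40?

2

ord(40) | φ(79) = 79 − 1 = 78 = 2 · 3 · 13.
Divisors of 78: 1, 2, 3, 6, 13, 26, 39, 78.
Evaluate successive powers at the divisors of 78:
40^1 ≡ 40 (mod 79)
40^2 ≡ 20 (mod 79)
40^3 ≡ 10 (mod 79)
40^6 ≡ 21 (mod 79)
40^13 ≡ 23 (mod 79)
40^26 ≡ 55 (mod 79)
40^39 ≡ 1 (mod 79) ✓
Thus |⟨40⟩| = ord(40) = 39.
The index is φ(79) / ord(40) = 78 / 39 = 2.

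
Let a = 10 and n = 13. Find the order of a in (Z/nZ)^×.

6

Since 10 ∈ (Z/13Z)^×, its order divides φ(13) = 13 − 1 = 12 = 2^2 · 3.
Divisors of 12: 1, 2, 3, 4, 6, 12.
Check 10^d mod 13 for each divisor in increasing order:
10^1 ≡ 10
10^2 ≡ 9
10^3 ≡ 12
10^4 ≡ 3
10^6 ≡ 1
So ord_13(10) = 6.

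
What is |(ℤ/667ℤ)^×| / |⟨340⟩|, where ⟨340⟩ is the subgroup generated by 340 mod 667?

2

Since 340 ∈ (Z/667Z)^×, its order divides φ(667) = φ(23·29) = (23−1)·(29−1) = 22·28 = 616 = 2^3 · 7 · 11.
Divisors of 616: 1, 2, 4, 7, 8, 11, 14, 22, 28, 44, 56, 77, 88, 154, 308, 616.
Evaluate successive powers at the divisors of 616:
340^1 ≡ 340 (mod 667)
340^2 ≡ 209 (mod 667)
340^4 ≡ 326 (mod 667)
340^7 ≡ 650 (mod 667)
340^8 ≡ 223 (mod 667)
340^11 ≡ 461 (mod 667)
340^14 ≡ 289 (mod 667)
340^22 ≡ 415 (mod 667)
340^28 ≡ 146 (mod 667)
340^44 ≡ 139 (mod 667)
340^56 ≡ 639 (mod 667)
340^77 ≡ 162 (mod 667)
340^88 ≡ 645 (mod 667)
340^154 ≡ 231 (mod 667)
340^308 ≡ 1 (mod 667) ✓
So ord_667(340) = 308, hence |⟨340⟩| = 308.
The index is φ(667) / ord(340) = 616 / 308 = 2.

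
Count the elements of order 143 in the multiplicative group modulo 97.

φ(97) = 97 − 1 = 96 = 2^5 · 3.
Since (Z/97Z)^× is cyclic of order 96, the number of elements of order d is φ(d) when d | 96 and 0 otherwise.
143 does not divide 96, so no element of (Z/97Z)^× has order 143.

0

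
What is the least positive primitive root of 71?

7

φ(71) = 71 − 1 = 70 = 2 · 5 · 7.
g is a primitive root iff g^(70/q) ≢ 1 (mod 71) for each prime q ∈ {2, 5, 7}.
g = 2: 2^35 ≡ 1 — hits 1, so not a primitive root.
g = 3: 3^35 ≡ 1 — hits 1, so not a primitive root.
g = 4: 4^35 ≡ 1 — hits 1, so not a primitive root.
g = 5: 5^35 ≡ 1 — hits 1, so not a primitive root.
g = 6: 6^35 ≡ 1 — hits 1, so not a primitive root.
g = 7: 7^35 ≡ 70; 7^14 ≡ 54; 7^10 ≡ 45 — none is 1, so 7 is a primitive root.
So 7 is the smallest generator of (Z/71Z)^×.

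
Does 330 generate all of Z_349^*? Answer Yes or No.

No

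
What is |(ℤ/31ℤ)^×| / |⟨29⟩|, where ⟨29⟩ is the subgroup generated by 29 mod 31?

3

Since 29 ∈ (Z/31Z)^×, its order divides φ(31) = 31 − 1 = 30 = 2 · 3 · 5.
Divisors of 30: 1, 2, 3, 5, 6, 10, 15, 30.
Compute 29^d (mod 31) for the divisors d until we hit 1:
29^1 ≡ 29 (mod 31)
29^2 ≡ 4 (mod 31)
29^3 ≡ 23 (mod 31)
29^5 ≡ 30 (mod 31)
29^6 ≡ 2 (mod 31)
29^10 ≡ 1 (mod 31) ✓
So ord_31(29) = 10, hence |⟨29⟩| = 10.
[(Z/31Z)^× : ⟨29⟩] = 30/10 = 3.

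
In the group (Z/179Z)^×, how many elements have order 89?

φ(179) = 179 − 1 = 178 = 2 · 89.
In a cyclic group of order 178, there are φ(d) elements of order d for each divisor d of 178, and zero for non-divisors.
89 | 178, and φ(89) = 89 − 1 = 88.

88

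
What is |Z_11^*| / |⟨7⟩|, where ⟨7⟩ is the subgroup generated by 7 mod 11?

1

By Lagrange's theorem, ord_11(7) divides φ(11) = 11 − 1 = 10 = 2 · 5.
Divisors of 10: 1, 2, 5, 10.
Compute 7^d (mod 11) for the divisors d until we hit 1:
7^1 ≡ 7 (mod 11)
7^2 ≡ 5 (mod 11)
7^5 ≡ 10 (mod 11)
7^10 ≡ 1 (mod 11) ✓
So ord_11(7) = 10, hence |⟨7⟩| = 10.
The index is φ(11) / ord(7) = 10 / 10 = 1.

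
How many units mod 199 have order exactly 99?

60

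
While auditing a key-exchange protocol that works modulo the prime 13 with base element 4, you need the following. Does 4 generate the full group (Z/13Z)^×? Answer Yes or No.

No

φ(13) = 13 − 1 = 12 = 2^2 · 3.
4 is a primitive root mod 13 iff 4^(φ(13)/q) ≢ 1 for every prime q | φ(13), i.e. q ∈ {2, 3}.
4^6 ≡ 1 (mod 13)  [q = 2: ≡ 1 ✗]
4^4 ≡ 9 (mod 13)  [q = 3: ≢ 1 ✓]
The check at q = 2 fails, so 4 generates a proper subgroup.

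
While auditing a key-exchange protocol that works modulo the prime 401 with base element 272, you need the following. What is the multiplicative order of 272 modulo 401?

The order of 272 must divide φ(401) = 401 − 1 = 400 = 2^4 · 5^2.
Divisors of 400: 1, 2, 4, 5, 8, 10, 16, 20, 25, 40, 50, 80, 100, 200, 400.
Test each divisor d:
272^1 ≡ 272 (mod 401)
272^2 ≡ 200 (mod 401)
272^4 ≡ 301 (mod 401)
272^5 ≡ 68 (mod 401)
272^8 ≡ 376 (mod 401)
272^10 ≡ 213 (mod 401)
272^16 ≡ 224 (mod 401)
272^20 ≡ 56 (mod 401)
272^25 ≡ 199 (mod 401)
272^40 ≡ 329 (mod 401)
272^50 ≡ 303 (mod 401)
272^80 ≡ 372 (mod 401)
272^100 ≡ 381 (mod 401)
272^200 ≡ 400 (mod 401)
272^400 ≡ 1 (mod 401) ✓
The smallest such exponent is 400, so the order of 272 is 400.

400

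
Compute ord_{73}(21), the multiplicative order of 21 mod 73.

The order of 21 must divide φ(73) = 73 − 1 = 72 = 2^3 · 3^2.
Divisors of 72: 1, 2, 3, 4, 6, 8, 9, 12, 18, 24, 36, 72.
Compute 21^d (mod 73) for the divisors d until we hit 1:
21^1 ≡ 21
21^2 ≡ 3
21^3 ≡ 63
21^4 ≡ 9
21^6 ≡ 27
21^8 ≡ 8
21^9 ≡ 22
21^12 ≡ 72
21^18 ≡ 46
21^24 ≡ 1
Therefore the multiplicative order of 21 modulo 73 is 24.

24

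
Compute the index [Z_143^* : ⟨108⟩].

The order of 108 must divide φ(143) = φ(11·13) = (11−1)·(13−1) = 10·12 = 120 = 2^3 · 3 · 5.
Divisors of 120: 1, 2, 3, 4, 5, 6, 8, 10, 12, 15, 20, 24, 30, 40, 60, 120.
Evaluate successive powers at the divisors of 120:
108^1 ≡ 108
108^2 ≡ 81
108^3 ≡ 25
108^4 ≡ 126
108^5 ≡ 23
108^6 ≡ 53
108^8 ≡ 3
108^10 ≡ 100
108^12 ≡ 92
108^15 ≡ 12
108^20 ≡ 133
108^24 ≡ 27
108^30 ≡ 1
The order of 108 is 30, so the subgroup it generates has 30 elements.
The index is φ(143) / ord(108) = 120 / 30 = 4.

4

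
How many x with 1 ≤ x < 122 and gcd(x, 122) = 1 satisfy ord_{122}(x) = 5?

φ(122) = φ(2)·φ(61) = 1·60 = 60 = 2^2 · 3 · 5.
In a cyclic group of order 60, there are φ(d) elements of order d for each divisor d of 60, and zero for non-divisors.
5 | 60, and φ(5) = 5 − 1 = 4.

4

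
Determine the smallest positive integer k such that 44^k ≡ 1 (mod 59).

Since 44 ∈ (Z/59Z)^×, its order divides φ(59) = 59 − 1 = 58 = 2 · 29.
Divisors of 58: 1, 2, 29, 58.
Evaluate successive powers at the divisors of 58:
44^1 ≡ 44 (mod 59)
44^2 ≡ 48 (mod 59)
44^29 ≡ 58 (mod 59)
44^58 ≡ 1 (mod 59) ✓
The smallest such exponent is 58, so the order of 44 is 58.

58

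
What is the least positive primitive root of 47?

5

φ(47) = 47 − 1 = 46 = 2 · 23.
Test candidates g = 2, 3, … against the prime factors q ∈ {2, 23} of φ(47): g is a generator iff g^(46/q) ≢ 1 for every such q.
g = 2: 2^23 ≡ 1 — hits 1, so not a primitive root.
g = 3: 3^23 ≡ 1 — hits 1, so not a primitive root.
g = 4: 4^23 ≡ 1 — hits 1, so not a primitive root.
g = 5: 5^23 ≡ 46; 5^2 ≡ 25 — none is 1, so 5 is a primitive root.
Hence the least primitive root of 47 is 5.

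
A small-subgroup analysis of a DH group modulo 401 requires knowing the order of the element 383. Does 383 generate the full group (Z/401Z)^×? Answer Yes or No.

φ(401) = 401 − 1 = 400 = 2^4 · 5^2.
An element g generates (Z/401Z)^× iff g^(400/q) ≢ 1 (mod 401) for each prime q ∈ {2, 5}.
383^200 ≡ 1 (mod 401)  [q = 2: ≡ 1 ✗]
383^80 ≡ 318 (mod 401)  [q = 5: ≢ 1 ✓]
383^200 ≡ 1 shows ord(383) | 200, strictly less than φ(401); not a primitive root.

No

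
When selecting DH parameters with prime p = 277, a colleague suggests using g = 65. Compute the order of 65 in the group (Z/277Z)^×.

The order of 65 must divide φ(277) = 277 − 1 = 276 = 2^2 · 3 · 23.
Divisors of 276: 1, 2, 3, 4, 6, 12, 23, 46, 69, 92, 138, 276.
Check 65^d mod 277 for each divisor in increasing order:
65^1 ≡ 65 (mod 277)
65^2 ≡ 70 (mod 277)
65^3 ≡ 118 (mod 277)
65^4 ≡ 191 (mod 277)
65^6 ≡ 74 (mod 277)
65^12 ≡ 213 (mod 277)
65^23 ≡ 242 (mod 277)
65^46 ≡ 117 (mod 277)
65^69 ≡ 60 (mod 277)
65^92 ≡ 116 (mod 277)
65^138 ≡ 276 (mod 277)
65^276 ≡ 1 (mod 277) ✓
Therefore the multiplicative order of 65 modulo 277 is 276.

276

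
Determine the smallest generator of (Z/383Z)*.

φ(383) = 383 − 1 = 382 = 2 · 191.
Test candidates g = 2, 3, … against the prime factors q ∈ {2, 191} of φ(383): g is a generator iff g^(382/q) ≢ 1 for every such q.
g = 2: 2^191 ≡ 1 — hits 1, so not a primitive root.
g = 3: 3^191 ≡ 1 — hits 1, so not a primitive root.
g = 4: 4^191 ≡ 1 — hits 1, so not a primitive root.
g = 5: 5^191 ≡ 382; 5^2 ≡ 25 — none is 1, so 5 is a primitive root.
So 5 is the smallest generator of (Z/383Z)^×.

5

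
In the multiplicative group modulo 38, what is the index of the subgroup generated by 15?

Since 15 ∈ (Z/38Z)^×, its order divides φ(38) = φ(2)·φ(19) = 1·18 = 18 = 2 · 3^2.
Divisors of 18: 1, 2, 3, 6, 9, 18.
Check 15^d mod 38 for each divisor in increasing order:
15^1 ≡ 15 (mod 38)
15^2 ≡ 35 (mod 38)
15^3 ≡ 31 (mod 38)
15^6 ≡ 11 (mod 38)
15^9 ≡ 37 (mod 38)
15^18 ≡ 1 (mod 38) ✓
The order of 15 is 18, so the subgroup it generates has 18 elements.
The index is φ(38) / ord(15) = 18 / 18 = 1.

1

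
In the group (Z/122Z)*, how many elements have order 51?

0

φ(122) = φ(2)·φ(61) = 1·60 = 60 = 2^2 · 3 · 5.
In a cyclic group of order 60, there are φ(d) elements of order d for each divisor d of 60, and zero for non-divisors.
Since 51 ∤ 60, the count is 0.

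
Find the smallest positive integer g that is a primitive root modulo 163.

φ(163) = 163 − 1 = 162 = 2 · 3^4.
g is a primitive root iff g^(162/q) ≢ 1 (mod 163) for each prime q ∈ {2, 3}.
g = 2: 2^81 ≡ 162; 2^54 ≡ 104 — none is 1, so 2 is a primitive root.
The smallest primitive root modulo 163 is 2.

2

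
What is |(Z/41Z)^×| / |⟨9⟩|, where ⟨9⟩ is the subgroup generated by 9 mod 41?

10

The order of 9 must divide φ(41) = 41 − 1 = 40 = 2^3 · 5.
Divisors of 40: 1, 2, 4, 5, 8, 10, 20, 40.
Test each divisor d:
9^1 ≡ 9 (mod 41)
9^2 ≡ 40 (mod 41)
9^4 ≡ 1 (mod 41) ✓
So ord_41(9) = 4, hence |⟨9⟩| = 4.
Index = |(Z/41Z)^×| / |⟨9⟩| = 40 / 4 = 10.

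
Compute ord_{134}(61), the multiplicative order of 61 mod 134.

66

The order of 61 must divide φ(134) = φ(2)·φ(67) = 1·66 = 66 = 2 · 3 · 11.
Divisors of 66: 1, 2, 3, 6, 11, 22, 33, 66.
Evaluate successive powers at the divisors of 66:
61^1 ≡ 61
61^2 ≡ 103
61^3 ≡ 119
61^6 ≡ 91
61^11 ≡ 105
61^22 ≡ 37
61^33 ≡ 133
61^66 ≡ 1
So ord_134(61) = 66.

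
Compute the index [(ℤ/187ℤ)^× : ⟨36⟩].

The order of 36 must divide φ(187) = φ(11·17) = (11−1)·(17−1) = 10·16 = 160 = 2^5 · 5.
Divisors of 160: 1, 2, 4, 5, 8, 10, 16, 20, 32, 40, 80, 160.
Compute 36^d (mod 187) for the divisors d until we hit 1:
36^1 ≡ 36
36^2 ≡ 174
36^4 ≡ 169
36^5 ≡ 100
36^8 ≡ 137
36^10 ≡ 89
36^16 ≡ 69
36^20 ≡ 67
36^32 ≡ 86
36^40 ≡ 1
The order of 36 is 40, so the subgroup it generates has 40 elements.
Index = |(Z/187Z)^×| / |⟨36⟩| = 160 / 40 = 4.

4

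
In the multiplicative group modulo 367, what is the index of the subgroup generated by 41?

The order of 41 must divide φ(367) = 367 − 1 = 366 = 2 · 3 · 61.
Divisors of 366: 1, 2, 3, 6, 61, 122, 183, 366.
Check 41^d mod 367 for each divisor in increasing order:
41^1 ≡ 41 (mod 367)
41^2 ≡ 213 (mod 367)
41^3 ≡ 292 (mod 367)
41^6 ≡ 120 (mod 367)
41^61 ≡ 83 (mod 367)
41^122 ≡ 283 (mod 367)
41^183 ≡ 1 (mod 367) ✓
Thus |⟨41⟩| = ord(41) = 183.
[(Z/367Z)^× : ⟨41⟩] = 366/183 = 2.

2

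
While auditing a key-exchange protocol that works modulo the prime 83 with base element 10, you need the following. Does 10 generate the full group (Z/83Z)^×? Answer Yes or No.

No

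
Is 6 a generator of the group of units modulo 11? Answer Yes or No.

Yes

φ(11) = 11 − 1 = 10 = 2 · 5.
6 is a primitive root mod 11 iff 6^(φ(11)/q) ≢ 1 for every prime q | φ(11), i.e. q ∈ {2, 5}.
6^5 ≡ 10 (mod 11)  [q = 2: ≢ 1 ✓]
6^2 ≡ 3 (mod 11)  [q = 5: ≢ 1 ✓]
Every test exponent gives a nontrivial residue, hence 6 generates the full group.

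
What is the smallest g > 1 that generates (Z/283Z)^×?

3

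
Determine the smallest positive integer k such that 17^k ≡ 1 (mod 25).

The order of 17 must divide φ(25) = φ(5^2) = 5·(5−1) = 20 = 2^2 · 5.
Divisors of 20: 1, 2, 4, 5, 10, 20.
Evaluate successive powers at the divisors of 20:
17^1 ≡ 17 (mod 25)
17^2 ≡ 14 (mod 25)
17^4 ≡ 21 (mod 25)
17^5 ≡ 7 (mod 25)
17^10 ≡ 24 (mod 25)
17^20 ≡ 1 (mod 25) ✓
Hence ord(17) = 20.

20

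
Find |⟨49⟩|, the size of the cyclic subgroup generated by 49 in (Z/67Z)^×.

33

ord(49) | φ(67) = 67 − 1 = 66 = 2 · 3 · 11.
Divisors of 66: 1, 2, 3, 6, 11, 22, 33, 66.
Compute 49^d (mod 67) for the divisors d until we hit 1:
49^1 ≡ 49
49^2 ≡ 56
49^3 ≡ 64
49^6 ≡ 9
49^11 ≡ 29
49^22 ≡ 37
49^33 ≡ 1
The smallest such exponent is 33, so the order of 49 is 33.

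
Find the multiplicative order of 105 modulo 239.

238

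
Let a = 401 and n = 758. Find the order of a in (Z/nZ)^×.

189

Since 401 ∈ (Z/758Z)^×, its order divides φ(758) = φ(2)·φ(379) = 1·378 = 378 = 2 · 3^3 · 7.
Divisors of 378: 1, 2, 3, 6, 7, 9, 14, 18, 21, 27, 42, 54, 63, 126, 189, 378.
Check 401^d mod 758 for each divisor in increasing order:
401^1 ≡ 401 (mod 758)
401^2 ≡ 105 (mod 758)
401^3 ≡ 415 (mod 758)
401^6 ≡ 159 (mod 758)
401^7 ≡ 87 (mod 758)
401^9 ≡ 39 (mod 758)
401^14 ≡ 747 (mod 758)
401^18 ≡ 5 (mod 758)
401^21 ≡ 559 (mod 758)
401^27 ≡ 195 (mod 758)
401^42 ≡ 185 (mod 758)
401^54 ≡ 125 (mod 758)
401^63 ≡ 327 (mod 758)
401^126 ≡ 51 (mod 758)
401^189 ≡ 1 (mod 758) ✓
Hence ord(401) = 189.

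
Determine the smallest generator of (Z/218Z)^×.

φ(218) = φ(2)·φ(109) = 1·108 = 108 = 2^2 · 3^3.
Test candidates g = 2, 3, … against the prime factors q ∈ {2, 3} of φ(218): g is a generator iff g^(108/q) ≢ 1 for every such q.
g = 2: gcd(2, 218) = 2 > 1, not a unit — skip.
g = 3: 3^54 ≡ 1 — hits 1, so not a primitive root.
g = 4: gcd(4, 218) = 2 > 1, not a unit — skip.
g = 5: 5^54 ≡ 1 — hits 1, so not a primitive root.
g = 6: gcd(6, 218) = 2 > 1, not a unit — skip.
g = 7: 7^54 ≡ 1 — hits 1, so not a primitive root.
g = 8: gcd(8, 218) = 2 > 1, not a unit — skip.
g = 9: 9^54 ≡ 1 — hits 1, so not a primitive root.
g = 10: gcd(10, 218) = 2 > 1, not a unit — skip.
g = 11: 11^54 ≡ 217; 11^36 ≡ 45 — none is 1, so 11 is a primitive root.
The smallest primitive root modulo 218 is 11.

11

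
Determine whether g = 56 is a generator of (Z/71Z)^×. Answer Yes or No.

Yes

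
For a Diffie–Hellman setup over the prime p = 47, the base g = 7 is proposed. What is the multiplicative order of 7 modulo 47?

The order of 7 must divide φ(47) = 47 − 1 = 46 = 2 · 23.
Divisors of 46: 1, 2, 23, 46.
Test each divisor d:
7^1 ≡ 7 (mod 47)
7^2 ≡ 2 (mod 47)
7^23 ≡ 1 (mod 47) ✓
Hence ord(7) = 23.

23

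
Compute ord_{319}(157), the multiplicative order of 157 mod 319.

20

The order of 157 must divide φ(319) = φ(11·29) = (11−1)·(29−1) = 10·28 = 280 = 2^3 · 5 · 7.
Divisors of 280: 1, 2, 4, 5, 7, 8, 10, 14, 20, 28, 35, 40, 56, 70, 140, 280.
Compute 157^d (mod 319) for the divisors d until we hit 1:
157^1 ≡ 157 (mod 319)
157^2 ≡ 86 (mod 319)
157^4 ≡ 59 (mod 319)
157^5 ≡ 12 (mod 319)
157^7 ≡ 75 (mod 319)
157^8 ≡ 291 (mod 319)
157^10 ≡ 144 (mod 319)
157^14 ≡ 202 (mod 319)
157^20 ≡ 1 (mod 319) ✓
So ord_319(157) = 20.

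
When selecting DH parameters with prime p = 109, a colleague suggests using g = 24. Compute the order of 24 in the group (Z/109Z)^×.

108

ord(24) | φ(109) = 109 − 1 = 108 = 2^2 · 3^3.
Divisors of 108: 1, 2, 3, 4, 6, 9, 12, 18, 27, 36, 54, 108.
Evaluate successive powers at the divisors of 108:
24^1 ≡ 24 (mod 109)
24^2 ≡ 31 (mod 109)
24^3 ≡ 90 (mod 109)
24^4 ≡ 89 (mod 109)
24^6 ≡ 34 (mod 109)
24^9 ≡ 8 (mod 109)
24^12 ≡ 66 (mod 109)
24^18 ≡ 64 (mod 109)
24^27 ≡ 76 (mod 109)
24^36 ≡ 63 (mod 109)
24^54 ≡ 108 (mod 109)
24^108 ≡ 1 (mod 109) ✓
The smallest such exponent is 108, so the order of 24 is 108.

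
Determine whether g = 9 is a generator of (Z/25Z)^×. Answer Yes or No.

No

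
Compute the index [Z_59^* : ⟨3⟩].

Since 3 ∈ (Z/59Z)^×, its order divides φ(59) = 59 − 1 = 58 = 2 · 29.
Divisors of 58: 1, 2, 29, 58.
Evaluate successive powers at the divisors of 58:
3^1 ≡ 3 (mod 59)
3^2 ≡ 9 (mod 59)
3^29 ≡ 1 (mod 59) ✓
So ord_59(3) = 29, hence |⟨3⟩| = 29.
The index is φ(59) / ord(3) = 58 / 29 = 2.

2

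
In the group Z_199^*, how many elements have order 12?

φ(199) = 199 − 1 = 198 = 2 · 3^2 · 11.
In a cyclic group of order 198, there are φ(d) elements of order d for each divisor d of 198, and zero for non-divisors.
Since 12 ∤ 198, the count is 0.

0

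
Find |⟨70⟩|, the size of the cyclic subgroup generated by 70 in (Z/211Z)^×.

Since 70 ∈ (Z/211Z)^×, its order divides φ(211) = 211 − 1 = 210 = 2 · 3 · 5 · 7.
Divisors of 210: 1, 2, 3, 5, 6, 7, 10, 14, 15, 21, 30, 35, 42, 70, 105, 210.
Compute 70^d (mod 211) for the divisors d until we hit 1:
70^1 ≡ 70 (mod 211)
70^2 ≡ 47 (mod 211)
70^3 ≡ 125 (mod 211)
70^5 ≡ 178 (mod 211)
70^6 ≡ 11 (mod 211)
70^7 ≡ 137 (mod 211)
70^10 ≡ 34 (mod 211)
70^14 ≡ 201 (mod 211)
70^15 ≡ 144 (mod 211)
70^21 ≡ 107 (mod 211)
70^30 ≡ 58 (mod 211)
70^35 ≡ 196 (mod 211)
70^42 ≡ 55 (mod 211)
70^70 ≡ 14 (mod 211)
70^105 ≡ 1 (mod 211) ✓
So ord_211(70) = 105.

105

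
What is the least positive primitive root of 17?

φ(17) = 17 − 1 = 16 = 2^4.
g is a primitive root iff g^(16/q) ≢ 1 (mod 17) for each prime q ∈ {2}.
g = 2: 2^8 ≡ 1 — hits 1, so not a primitive root.
g = 3: 3^8 ≡ 16 — none is 1, so 3 is a primitive root.
Hence the least primitive root of 17 is 3.

3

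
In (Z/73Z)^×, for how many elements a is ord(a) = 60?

φ(73) = 73 − 1 = 72 = 2^3 · 3^2.
Since (Z/73Z)^× is cyclic of order 72, the number of elements of order d is φ(d) when d | 72 and 0 otherwise.
Since 60 ∤ 72, the count is 0.

0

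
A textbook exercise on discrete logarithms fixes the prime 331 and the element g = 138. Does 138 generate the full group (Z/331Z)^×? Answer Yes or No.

No

φ(331) = 331 − 1 = 330 = 2 · 3 · 5 · 11.
An element g generates (Z/331Z)^× iff g^(330/q) ≢ 1 (mod 331) for each prime q ∈ {2, 3, 5, 11}.
138^165 ≡ 330 (mod 331)  [q = 2: ≢ 1 ✓]
138^110 ≡ 1 (mod 331)  [q = 3: ≡ 1 ✗]
138^66 ≡ 124 (mod 331)  [q = 5: ≢ 1 ✓]
138^30 ≡ 293 (mod 331)  [q = 11: ≢ 1 ✓]
The check at q = 3 fails, so 138 generates a proper subgroup.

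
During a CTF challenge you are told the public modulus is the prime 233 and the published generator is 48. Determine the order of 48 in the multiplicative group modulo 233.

Since 48 ∈ (Z/233Z)^×, its order divides φ(233) = 233 − 1 = 232 = 2^3 · 29.
Divisors of 232: 1, 2, 4, 8, 29, 58, 116, 232.
Evaluate successive powers at the divisors of 232:
48^1 ≡ 48
48^2 ≡ 207
48^4 ≡ 210
48^8 ≡ 63
48^29 ≡ 221
48^58 ≡ 144
48^116 ≡ 232
48^232 ≡ 1
So ord_233(48) = 232.

232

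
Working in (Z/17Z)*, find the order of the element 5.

ord(5) | φ(17) = 17 − 1 = 16 = 2^4.
Divisors of 16: 1, 2, 4, 8, 16.
Test each divisor d:
5^1 ≡ 5
5^2 ≡ 8
5^4 ≡ 13
5^8 ≡ 16
5^16 ≡ 1
So ord_17(5) = 16.

16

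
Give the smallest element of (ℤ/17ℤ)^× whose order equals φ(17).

φ(17) = 17 − 1 = 16 = 2^4.
Test candidates g = 2, 3, … against the prime factors q ∈ {2} of φ(17): g is a generator iff g^(16/q) ≢ 1 for every such q.
g = 2: 2^8 ≡ 1 — hits 1, so not a primitive root.
g = 3: 3^8 ≡ 16 — none is 1, so 3 is a primitive root.
The smallest primitive root modulo 17 is 3.

3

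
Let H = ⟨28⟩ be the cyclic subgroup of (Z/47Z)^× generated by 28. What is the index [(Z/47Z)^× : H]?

2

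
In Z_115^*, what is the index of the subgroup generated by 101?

Since 101 ∈ (Z/115Z)^×, its order divides φ(115) = φ(5·23) = (5−1)·(23−1) = 4·22 = 88 = 2^3 · 11.
Divisors of 88: 1, 2, 4, 8, 11, 22, 44, 88.
Test each divisor d:
101^1 ≡ 101 (mod 115)
101^2 ≡ 81 (mod 115)
101^4 ≡ 6 (mod 115)
101^8 ≡ 36 (mod 115)
101^11 ≡ 1 (mod 115) ✓
Thus |⟨101⟩| = ord(101) = 11.
The index is φ(115) / ord(101) = 88 / 11 = 8.

8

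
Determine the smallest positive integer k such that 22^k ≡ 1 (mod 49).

The order of 22 must divide φ(49) = φ(7^2) = 7·(7−1) = 42 = 2 · 3 · 7.
Divisors of 42: 1, 2, 3, 6, 7, 14, 21, 42.
Check 22^d mod 49 for each divisor in increasing order:
22^1 ≡ 22
22^2 ≡ 43
22^3 ≡ 15
22^6 ≡ 29
22^7 ≡ 1
The smallest such exponent is 7, so the order of 22 is 7.

7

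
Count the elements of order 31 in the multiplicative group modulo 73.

φ(73) = 73 − 1 = 72 = 2^3 · 3^2.
In a cyclic group of order 72, there are φ(d) elements of order d for each divisor d of 72, and zero for non-divisors.
Here 72 is not a multiple of 31, so there are no elements of order 31.

0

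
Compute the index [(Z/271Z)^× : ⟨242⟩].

90

Since 242 ∈ (Z/271Z)^×, its order divides φ(271) = 271 − 1 = 270 = 2 · 3^3 · 5.
Divisors of 270: 1, 2, 3, 5, 6, 9, 10, 15, 18, 27, 30, 45, 54, 90, 135, 270.
Test each divisor d:
242^1 ≡ 242 (mod 271)
242^2 ≡ 28 (mod 271)
242^3 ≡ 1 (mod 271) ✓
So ord_271(242) = 3, hence |⟨242⟩| = 3.
[(Z/271Z)^× : ⟨242⟩] = 270/3 = 90.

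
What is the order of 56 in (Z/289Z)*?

272

Since 56 ∈ (Z/289Z)^×, its order divides φ(289) = φ(17^2) = 17·(17−1) = 272 = 2^4 · 17.
Divisors of 272: 1, 2, 4, 8, 16, 17, 34, 68, 136, 272.
Test each divisor d:
56^1 ≡ 56 (mod 289)
56^2 ≡ 246 (mod 289)
56^4 ≡ 115 (mod 289)
56^8 ≡ 220 (mod 289)
56^16 ≡ 137 (mod 289)
56^17 ≡ 158 (mod 289)
56^34 ≡ 110 (mod 289)
56^68 ≡ 251 (mod 289)
56^136 ≡ 288 (mod 289)
56^272 ≡ 1 (mod 289) ✓
Therefore the multiplicative order of 56 modulo 289 is 272.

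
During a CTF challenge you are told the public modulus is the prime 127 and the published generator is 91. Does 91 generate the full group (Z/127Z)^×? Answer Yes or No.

Yes

φ(127) = 127 − 1 = 126 = 2 · 3^2 · 7.
91 is a primitive root mod 127 iff 91^(φ(127)/q) ≢ 1 for every prime q | φ(127), i.e. q ∈ {2, 3, 7}.
91^63 ≡ 126 (mod 127)  [q = 2: ≢ 1 ✓]
91^42 ≡ 19 (mod 127)  [q = 3: ≢ 1 ✓]
91^18 ≡ 32 (mod 127)  [q = 7: ≢ 1 ✓]
None equal 1, so ord_127(91) = 126: 91 is a primitive root.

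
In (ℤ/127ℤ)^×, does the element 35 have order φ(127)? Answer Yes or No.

φ(127) = 127 − 1 = 126 = 2 · 3^2 · 7.
An element g generates (Z/127Z)^× iff g^(126/q) ≢ 1 (mod 127) for each prime q ∈ {2, 3, 7}.
35^63 ≡ 1 (mod 127)  [q = 2: ≡ 1 ✗]
35^42 ≡ 107 (mod 127)  [q = 3: ≢ 1 ✓]
35^18 ≡ 32 (mod 127)  [q = 7: ≢ 1 ✓]
The check at q = 2 fails, so 35 generates a proper subgroup.

No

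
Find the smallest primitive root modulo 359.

7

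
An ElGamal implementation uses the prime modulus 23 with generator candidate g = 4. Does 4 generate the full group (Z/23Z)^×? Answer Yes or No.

φ(23) = 23 − 1 = 22 = 2 · 11.
4 is a primitive root mod 23 iff 4^(φ(23)/q) ≢ 1 for every prime q | φ(23), i.e. q ∈ {2, 11}.
4^11 ≡ 1 (mod 23)  [q = 2: ≡ 1 ✗]
4^2 ≡ 16 (mod 23)  [q = 11: ≢ 1 ✓]
The check at q = 2 fails, so 4 generates a proper subgroup.

No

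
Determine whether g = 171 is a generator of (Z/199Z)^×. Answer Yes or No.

φ(199) = 199 − 1 = 198 = 2 · 3^2 · 11.
An element g generates (Z/199Z)^× iff g^(198/q) ≢ 1 (mod 199) for each prime q ∈ {2, 3, 11}.
171^99 ≡ 198 (mod 199)  [q = 2: ≢ 1 ✓]
171^66 ≡ 1 (mod 199)  [q = 3: ≡ 1 ✗]
171^18 ≡ 103 (mod 199)  [q = 11: ≢ 1 ✓]
171^66 ≡ 1 shows ord(171) | 66, strictly less than φ(199); not a primitive root.

No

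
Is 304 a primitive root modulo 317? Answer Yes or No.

Yes

φ(317) = 317 − 1 = 316 = 2^2 · 79.
It suffices to check that the order of 304 is not a proper divisor of 316: compute 304^(316/q) for q ∈ {2, 79}.
304^158 ≡ 316 (mod 317)  [q = 2: ≢ 1 ✓]
304^4 ≡ 31 (mod 317)  [q = 79: ≢ 1 ✓]
None equal 1, so ord_317(304) = 316: 304 is a primitive root.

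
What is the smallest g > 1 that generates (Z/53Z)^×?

φ(53) = 53 − 1 = 52 = 2^2 · 13.
g is a primitive root iff g^(52/q) ≢ 1 (mod 53) for each prime q ∈ {2, 13}.
g = 2: 2^26 ≡ 52; 2^4 ≡ 16 — none is 1, so 2 is a primitive root.
So 2 is the smallest generator of (Z/53Z)^×.

2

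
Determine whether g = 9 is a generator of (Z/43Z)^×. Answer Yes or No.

No

φ(43) = 43 − 1 = 42 = 2 · 3 · 7.
Test 9^(42/q) mod 43 for each prime factor q of 42:
9^21 ≡ 1 (mod 43)  [q = 2: ≡ 1 ✗]
9^14 ≡ 6 (mod 43)  [q = 3: ≢ 1 ✓]
9^6 ≡ 4 (mod 43)  [q = 7: ≢ 1 ✓]
Since 9^21 ≡ 1, the order of 9 divides 21 < 42, so 9 is not a primitive root.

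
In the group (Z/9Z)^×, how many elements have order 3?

φ(9) = φ(3^2) = 3·(3−1) = 6 = 2 · 3.
In a cyclic group of order 6, there are φ(d) elements of order d for each divisor d of 6, and zero for non-divisors.
3 | 6, and φ(3) = 3 − 1 = 2.

2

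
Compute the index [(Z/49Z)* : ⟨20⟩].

3

The order of 20 must divide φ(49) = φ(7^2) = 7·(7−1) = 42 = 2 · 3 · 7.
Divisors of 42: 1, 2, 3, 6, 7, 14, 21, 42.
Compute 20^d (mod 49) for the divisors d until we hit 1:
20^1 ≡ 20
20^2 ≡ 8
20^3 ≡ 13
20^6 ≡ 22
20^7 ≡ 48
20^14 ≡ 1
So ord_49(20) = 14, hence |⟨20⟩| = 14.
[(Z/49Z)^× : ⟨20⟩] = 42/14 = 3.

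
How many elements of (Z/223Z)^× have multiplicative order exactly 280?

0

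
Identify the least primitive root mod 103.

5

φ(103) = 103 − 1 = 102 = 2 · 3 · 17.
g is a primitive root iff g^(102/q) ≢ 1 (mod 103) for each prime q ∈ {2, 3, 17}.
g = 2: 2^51 ≡ 1 — hits 1, so not a primitive root.
g = 3: 3^51 ≡ 102; 3^34 ≡ 1 — hits 1, so not a primitive root.
g = 4: 4^51 ≡ 1 — hits 1, so not a primitive root.
g = 5: 5^51 ≡ 102; 5^34 ≡ 56; 5^6 ≡ 72 — none is 1, so 5 is a primitive root.
The smallest primitive root modulo 103 is 5.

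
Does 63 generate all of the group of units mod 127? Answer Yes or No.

φ(127) = 127 − 1 = 126 = 2 · 3^2 · 7.
It suffices to check that the order of 63 is not a proper divisor of 126: compute 63^(126/q) for q ∈ {2, 3, 7}.
63^63 ≡ 126 (mod 127)  [q = 2: ≢ 1 ✓]
63^42 ≡ 1 (mod 127)  [q = 3: ≡ 1 ✗]
63^18 ≡ 8 (mod 127)  [q = 7: ≢ 1 ✓]
63^42 ≡ 1 shows ord(63) | 42, strictly less than φ(127); not a primitive root.

No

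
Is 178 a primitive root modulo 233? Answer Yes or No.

φ(233) = 233 − 1 = 232 = 2^3 · 29.
Test 178^(232/q) mod 233 for each prime factor q of 232:
178^116 ≡ 1 (mod 233)  [q = 2: ≡ 1 ✗]
178^8 ≡ 23 (mod 233)  [q = 29: ≢ 1 ✓]
Since 178^116 ≡ 1, the order of 178 divides 116 < 232, so 178 is not a primitive root.

No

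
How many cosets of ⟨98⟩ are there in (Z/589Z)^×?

30

Since 98 ∈ (Z/589Z)^×, its order divides φ(589) = φ(19·31) = (19−1)·(31−1) = 18·30 = 540 = 2^2 · 3^3 · 5.
Divisors of 540: 1, 2, 3, 4, 5, 6, 9, 10, 12, 15, 18, 20, 27, 30, 36, 45, 54, 60, 90, 108, 135, 180, 270, 540.
Check 98^d mod 589 for each divisor in increasing order:
98^1 ≡ 98
98^2 ≡ 180
98^3 ≡ 559
98^4 ≡ 5
98^5 ≡ 490
98^6 ≡ 311
98^9 ≡ 94
98^10 ≡ 377
98^12 ≡ 125
98^15 ≡ 373
98^18 ≡ 1
The order of 98 is 18, so the subgroup it generates has 18 elements.
Index = |(Z/589Z)^×| / |⟨98⟩| = 540 / 18 = 30.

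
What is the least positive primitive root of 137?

3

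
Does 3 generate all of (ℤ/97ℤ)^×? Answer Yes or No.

φ(97) = 97 − 1 = 96 = 2^5 · 3.
An element g generates (Z/97Z)^× iff g^(96/q) ≢ 1 (mod 97) for each prime q ∈ {2, 3}.
3^48 ≡ 1 (mod 97)  [q = 2: ≡ 1 ✗]
3^32 ≡ 35 (mod 97)  [q = 3: ≢ 1 ✓]
Since 3^48 ≡ 1, the order of 3 divides 48 < 96, so 3 is not a primitive root.

No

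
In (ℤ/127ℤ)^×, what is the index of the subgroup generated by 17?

2

Since 17 ∈ (Z/127Z)^×, its order divides φ(127) = 127 − 1 = 126 = 2 · 3^2 · 7.
Divisors of 126: 1, 2, 3, 6, 7, 9, 14, 18, 21, 42, 63, 126.
Test each divisor d:
17^1 ≡ 17 (mod 127)
17^2 ≡ 35 (mod 127)
17^3 ≡ 87 (mod 127)
17^6 ≡ 76 (mod 127)
17^7 ≡ 22 (mod 127)
17^9 ≡ 8 (mod 127)
17^14 ≡ 103 (mod 127)
17^18 ≡ 64 (mod 127)
17^21 ≡ 107 (mod 127)
17^42 ≡ 19 (mod 127)
17^63 ≡ 1 (mod 127) ✓
The order of 17 is 63, so the subgroup it generates has 63 elements.
[(Z/127Z)^× : ⟨17⟩] = 126/63 = 2.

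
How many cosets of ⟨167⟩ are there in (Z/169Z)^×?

1

The order of 167 must divide φ(169) = φ(13^2) = 13·(13−1) = 156 = 2^2 · 3 · 13.
Divisors of 156: 1, 2, 3, 4, 6, 12, 13, 26, 39, 52, 78, 156.
Evaluate successive powers at the divisors of 156:
167^1 ≡ 167 (mod 169)
167^2 ≡ 4 (mod 169)
167^3 ≡ 161 (mod 169)
167^4 ≡ 16 (mod 169)
167^6 ≡ 64 (mod 169)
167^12 ≡ 40 (mod 169)
167^13 ≡ 89 (mod 169)
167^26 ≡ 147 (mod 169)
167^39 ≡ 70 (mod 169)
167^52 ≡ 146 (mod 169)
167^78 ≡ 168 (mod 169)
167^156 ≡ 1 (mod 169) ✓
Thus |⟨167⟩| = ord(167) = 156.
Index = |(Z/169Z)^×| / |⟨167⟩| = 156 / 156 = 1.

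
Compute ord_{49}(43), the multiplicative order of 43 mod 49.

Since 43 ∈ (Z/49Z)^×, its order divides φ(49) = φ(7^2) = 7·(7−1) = 42 = 2 · 3 · 7.
Divisors of 42: 1, 2, 3, 6, 7, 14, 21, 42.
Check 43^d mod 49 for each divisor in increasing order:
43^1 ≡ 43 (mod 49)
43^2 ≡ 36 (mod 49)
43^3 ≡ 29 (mod 49)
43^6 ≡ 8 (mod 49)
43^7 ≡ 1 (mod 49) ✓
The smallest such exponent is 7, so the order of 43 is 7.

7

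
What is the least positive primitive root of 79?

3

φ(79) = 79 − 1 = 78 = 2 · 3 · 13.
g is a primitive root iff g^(78/q) ≢ 1 (mod 79) for each prime q ∈ {2, 3, 13}.
g = 2: 2^39 ≡ 1 — hits 1, so not a primitive root.
g = 3: 3^39 ≡ 78; 3^26 ≡ 23; 3^6 ≡ 18 — none is 1, so 3 is a primitive root.
The smallest primitive root modulo 79 is 3.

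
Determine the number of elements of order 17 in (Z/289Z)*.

φ(289) = φ(17^2) = 17·(17−1) = 272 = 2^4 · 17.
(Z/289Z)^× is cyclic (|G| = 272); a cyclic group of order m has exactly φ(d) elements of each order d | m, and none otherwise.
17 | 272, and φ(17) = 17 − 1 = 16.

16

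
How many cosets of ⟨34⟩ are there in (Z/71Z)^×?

Since 34 ∈ (Z/71Z)^×, its order divides φ(71) = 71 − 1 = 70 = 2 · 5 · 7.
Divisors of 70: 1, 2, 5, 7, 10, 14, 35, 70.
Test each divisor d:
34^1 ≡ 34
34^2 ≡ 20
34^5 ≡ 39
34^7 ≡ 70
34^10 ≡ 30
34^14 ≡ 1
So ord_71(34) = 14, hence |⟨34⟩| = 14.
Index = |(Z/71Z)^×| / |⟨34⟩| = 70 / 14 = 5.

5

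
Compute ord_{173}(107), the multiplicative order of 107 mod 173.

172

ord(107) | φ(173) = 173 − 1 = 172 = 2^2 · 43.
Divisors of 172: 1, 2, 4, 43, 86, 172.
Check 107^d mod 173 for each divisor in increasing order:
107^1 ≡ 107
107^2 ≡ 31
107^4 ≡ 96
107^43 ≡ 80
107^86 ≡ 172
107^172 ≡ 1
Therefore the multiplicative order of 107 modulo 173 is 172.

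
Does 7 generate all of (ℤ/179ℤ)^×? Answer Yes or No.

φ(179) = 179 − 1 = 178 = 2 · 89.
7 is a primitive root mod 179 iff 7^(φ(179)/q) ≢ 1 for every prime q | φ(179), i.e. q ∈ {2, 89}.
7^89 ≡ 178 (mod 179)  [q = 2: ≢ 1 ✓]
7^2 ≡ 49 (mod 179)  [q = 89: ≢ 1 ✓]
All checks pass, so 7 has order 178 and is a primitive root modulo 179.

Yes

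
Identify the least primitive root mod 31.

3

φ(31) = 31 − 1 = 30 = 2 · 3 · 5.
g is a primitive root iff g^(30/q) ≢ 1 (mod 31) for each prime q ∈ {2, 3, 5}.
g = 2: 2^15 ≡ 1 — hits 1, so not a primitive root.
g = 3: 3^15 ≡ 30; 3^10 ≡ 25; 3^6 ≡ 16 — none is 1, so 3 is a primitive root.
The smallest primitive root modulo 31 is 3.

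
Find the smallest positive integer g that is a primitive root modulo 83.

φ(83) = 83 − 1 = 82 = 2 · 41.
g is a primitive root iff g^(82/q) ≢ 1 (mod 83) for each prime q ∈ {2, 41}.
g = 2: 2^41 ≡ 82; 2^2 ≡ 4 — none is 1, so 2 is a primitive root.
So 2 is the smallest generator of (Z/83Z)^×.

2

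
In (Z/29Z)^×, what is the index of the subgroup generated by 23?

ord(23) | φ(29) = 29 − 1 = 28 = 2^2 · 7.
Divisors of 28: 1, 2, 4, 7, 14, 28.
Test each divisor d:
23^1 ≡ 23 (mod 29)
23^2 ≡ 7 (mod 29)
23^4 ≡ 20 (mod 29)
23^7 ≡ 1 (mod 29) ✓
The order of 23 is 7, so the subgroup it generates has 7 elements.
The index is φ(29) / ord(23) = 28 / 7 = 4.

4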